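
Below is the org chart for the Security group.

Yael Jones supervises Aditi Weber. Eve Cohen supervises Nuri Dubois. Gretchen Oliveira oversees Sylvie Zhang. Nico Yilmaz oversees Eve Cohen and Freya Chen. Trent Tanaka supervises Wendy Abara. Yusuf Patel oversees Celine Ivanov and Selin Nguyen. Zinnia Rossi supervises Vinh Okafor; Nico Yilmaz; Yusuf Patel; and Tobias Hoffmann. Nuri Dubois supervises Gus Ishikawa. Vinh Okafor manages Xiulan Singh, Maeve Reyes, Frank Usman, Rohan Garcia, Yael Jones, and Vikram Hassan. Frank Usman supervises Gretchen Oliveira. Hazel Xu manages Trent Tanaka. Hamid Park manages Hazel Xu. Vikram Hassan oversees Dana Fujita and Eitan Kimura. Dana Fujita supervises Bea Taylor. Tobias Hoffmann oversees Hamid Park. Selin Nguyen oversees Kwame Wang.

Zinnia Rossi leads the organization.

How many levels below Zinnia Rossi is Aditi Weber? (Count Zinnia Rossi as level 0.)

Chain from Aditi Weber up to Zinnia Rossi: Aditi Weber → Yael Jones → Vinh Okafor → Zinnia Rossi. That is 3 steps up, so Aditi Weber is 3 levels below Zinnia Rossi.

3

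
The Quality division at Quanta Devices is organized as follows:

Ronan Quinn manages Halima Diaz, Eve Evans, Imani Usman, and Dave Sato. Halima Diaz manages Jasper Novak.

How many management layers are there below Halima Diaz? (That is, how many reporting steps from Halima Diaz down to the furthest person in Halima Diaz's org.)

1

The longest chain under Halima Diaz runs Halima Diaz → Jasper Novak, which is 1 level below Halima Diaz.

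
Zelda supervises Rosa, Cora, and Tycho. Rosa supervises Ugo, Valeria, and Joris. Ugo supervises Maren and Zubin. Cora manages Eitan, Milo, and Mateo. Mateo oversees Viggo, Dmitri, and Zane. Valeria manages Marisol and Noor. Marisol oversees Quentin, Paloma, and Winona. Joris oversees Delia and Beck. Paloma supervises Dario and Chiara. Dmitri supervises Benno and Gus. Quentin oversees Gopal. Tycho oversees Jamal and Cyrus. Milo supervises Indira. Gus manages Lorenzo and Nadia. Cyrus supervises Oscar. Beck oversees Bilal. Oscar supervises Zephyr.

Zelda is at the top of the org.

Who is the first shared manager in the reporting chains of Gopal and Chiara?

Marisol

Gopal's chain of managers is Quentin, Marisol, Valeria, Rosa, Zelda. Chiara's chain of managers is Paloma, Marisol, Valeria, Rosa, Zelda. The first manager that appears in both chains is Marisol.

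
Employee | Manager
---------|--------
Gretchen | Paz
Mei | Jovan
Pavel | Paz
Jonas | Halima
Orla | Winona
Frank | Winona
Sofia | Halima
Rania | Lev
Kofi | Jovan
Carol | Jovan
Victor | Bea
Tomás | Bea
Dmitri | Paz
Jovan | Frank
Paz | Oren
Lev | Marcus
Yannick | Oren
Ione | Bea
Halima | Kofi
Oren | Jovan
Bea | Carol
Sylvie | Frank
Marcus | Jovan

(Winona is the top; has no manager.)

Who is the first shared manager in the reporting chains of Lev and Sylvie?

Lev's chain of managers is Marcus, Jovan, Frank, Winona. Sylvie's chain of managers is Frank, Winona. The first manager that appears in both chains is Frank.

Frank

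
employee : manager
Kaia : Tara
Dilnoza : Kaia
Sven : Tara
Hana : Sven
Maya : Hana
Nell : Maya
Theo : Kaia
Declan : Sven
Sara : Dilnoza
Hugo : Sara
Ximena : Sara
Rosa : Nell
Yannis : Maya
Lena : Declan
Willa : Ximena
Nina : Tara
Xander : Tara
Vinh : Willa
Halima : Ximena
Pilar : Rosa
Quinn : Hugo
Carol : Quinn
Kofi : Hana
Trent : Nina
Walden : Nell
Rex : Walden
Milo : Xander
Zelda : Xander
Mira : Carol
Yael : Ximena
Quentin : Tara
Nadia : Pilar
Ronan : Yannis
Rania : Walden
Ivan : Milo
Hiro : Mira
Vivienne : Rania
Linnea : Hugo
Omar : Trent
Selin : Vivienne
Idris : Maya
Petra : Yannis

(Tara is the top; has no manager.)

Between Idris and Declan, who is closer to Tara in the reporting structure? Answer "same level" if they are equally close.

Declan

Idris is 4 levels below Tara; Declan is 2. Declan is higher.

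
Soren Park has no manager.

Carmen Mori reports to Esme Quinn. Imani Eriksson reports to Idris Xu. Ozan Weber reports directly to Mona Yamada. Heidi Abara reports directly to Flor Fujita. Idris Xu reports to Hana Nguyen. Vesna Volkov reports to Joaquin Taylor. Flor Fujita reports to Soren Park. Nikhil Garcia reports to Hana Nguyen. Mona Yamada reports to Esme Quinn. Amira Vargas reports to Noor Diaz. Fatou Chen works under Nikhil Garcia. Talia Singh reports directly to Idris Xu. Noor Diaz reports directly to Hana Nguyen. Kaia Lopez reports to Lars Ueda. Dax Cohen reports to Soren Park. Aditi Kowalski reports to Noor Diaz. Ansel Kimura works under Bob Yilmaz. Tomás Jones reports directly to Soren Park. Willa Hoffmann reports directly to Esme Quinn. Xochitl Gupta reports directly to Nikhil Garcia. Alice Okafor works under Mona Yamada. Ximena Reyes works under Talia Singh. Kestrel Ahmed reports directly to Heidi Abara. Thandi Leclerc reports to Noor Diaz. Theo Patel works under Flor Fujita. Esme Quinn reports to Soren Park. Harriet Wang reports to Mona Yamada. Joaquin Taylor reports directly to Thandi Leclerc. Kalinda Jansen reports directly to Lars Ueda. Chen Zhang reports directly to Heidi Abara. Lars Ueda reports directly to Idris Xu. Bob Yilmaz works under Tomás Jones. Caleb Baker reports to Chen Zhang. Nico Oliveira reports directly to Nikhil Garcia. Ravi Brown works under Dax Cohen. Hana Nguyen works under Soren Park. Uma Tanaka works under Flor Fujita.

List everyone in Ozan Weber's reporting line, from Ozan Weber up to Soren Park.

Ozan Weber -> Mona Yamada -> Esme Quinn -> Soren Park

Ozan Weber reports to Mona Yamada. Mona Yamada reports to Esme Quinn. Esme Quinn reports to Soren Park. Soren Park is at the top.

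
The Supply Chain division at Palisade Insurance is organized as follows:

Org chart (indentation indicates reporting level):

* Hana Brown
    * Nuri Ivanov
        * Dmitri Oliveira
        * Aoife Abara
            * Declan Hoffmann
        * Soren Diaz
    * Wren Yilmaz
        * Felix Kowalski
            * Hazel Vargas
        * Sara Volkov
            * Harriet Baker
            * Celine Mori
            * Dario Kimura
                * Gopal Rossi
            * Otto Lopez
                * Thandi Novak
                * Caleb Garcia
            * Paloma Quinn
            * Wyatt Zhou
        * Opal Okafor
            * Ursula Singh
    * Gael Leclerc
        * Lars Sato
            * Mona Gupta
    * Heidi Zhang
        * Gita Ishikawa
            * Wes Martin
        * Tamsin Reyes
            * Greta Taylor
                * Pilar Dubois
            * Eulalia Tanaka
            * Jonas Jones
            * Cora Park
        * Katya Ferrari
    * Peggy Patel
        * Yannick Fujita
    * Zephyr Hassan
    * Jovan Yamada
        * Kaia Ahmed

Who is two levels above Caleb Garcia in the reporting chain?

Caleb Garcia reports to Otto Lopez, and Otto Lopez reports to Sara Volkov. So Caleb Garcia's skip-level manager is Sara Volkov.

Sara Volkov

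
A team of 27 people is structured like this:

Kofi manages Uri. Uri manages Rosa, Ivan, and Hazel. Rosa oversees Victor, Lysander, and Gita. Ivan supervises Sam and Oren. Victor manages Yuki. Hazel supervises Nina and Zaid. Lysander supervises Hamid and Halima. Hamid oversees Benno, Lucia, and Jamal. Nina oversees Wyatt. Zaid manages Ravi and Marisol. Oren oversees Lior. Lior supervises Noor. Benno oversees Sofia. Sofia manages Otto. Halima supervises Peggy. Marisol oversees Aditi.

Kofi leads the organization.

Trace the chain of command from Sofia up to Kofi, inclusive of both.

Sofia -> Benno -> Hamid -> Lysander -> Rosa -> Uri -> Kofi

Sofia reports to Benno. Benno reports to Hamid. Hamid reports to Lysander. Lysander reports to Rosa. Rosa reports to Uri. Uri reports to Kofi. Kofi is at the top.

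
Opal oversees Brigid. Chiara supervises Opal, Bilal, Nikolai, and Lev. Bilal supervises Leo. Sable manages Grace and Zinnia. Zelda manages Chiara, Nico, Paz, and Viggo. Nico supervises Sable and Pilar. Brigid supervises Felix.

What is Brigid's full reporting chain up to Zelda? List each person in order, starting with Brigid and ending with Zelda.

Brigid reports to Opal. Opal reports to Chiara. Chiara reports to Zelda. Zelda is at the top.

Brigid -> Opal -> Chiara -> Zelda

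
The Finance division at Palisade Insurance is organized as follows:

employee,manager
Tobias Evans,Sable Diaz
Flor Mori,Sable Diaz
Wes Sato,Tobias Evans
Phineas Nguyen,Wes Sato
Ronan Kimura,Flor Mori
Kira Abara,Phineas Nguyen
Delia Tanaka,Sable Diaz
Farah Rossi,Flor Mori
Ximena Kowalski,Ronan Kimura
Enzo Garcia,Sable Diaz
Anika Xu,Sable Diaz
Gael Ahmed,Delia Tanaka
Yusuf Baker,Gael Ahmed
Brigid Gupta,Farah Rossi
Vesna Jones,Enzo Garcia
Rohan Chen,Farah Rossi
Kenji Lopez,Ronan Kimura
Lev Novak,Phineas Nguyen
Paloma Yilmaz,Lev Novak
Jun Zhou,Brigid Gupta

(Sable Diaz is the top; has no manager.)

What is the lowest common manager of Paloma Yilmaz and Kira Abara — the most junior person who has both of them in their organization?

Paloma Yilmaz's chain of managers is Lev Novak, Phineas Nguyen, Wes Sato, Tobias Evans, Sable Diaz. Kira Abara's chain of managers is Phineas Nguyen, Wes Sato, Tobias Evans, Sable Diaz. The first manager that appears in both chains is Phineas Nguyen.

Phineas Nguyen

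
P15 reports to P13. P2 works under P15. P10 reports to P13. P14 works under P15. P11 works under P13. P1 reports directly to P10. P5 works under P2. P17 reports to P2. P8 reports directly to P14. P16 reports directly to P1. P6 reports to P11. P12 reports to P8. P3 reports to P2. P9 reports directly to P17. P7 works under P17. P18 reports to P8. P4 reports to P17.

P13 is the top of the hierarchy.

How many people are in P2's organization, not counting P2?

P2 directly manages P5, P17, P3. P5 has no reports. Under P17: P4, P7, P9 (3). P3 has no reports. So P2's organization is 3 direct reports plus everyone under them: 1 + 4 + 1 = 6.

6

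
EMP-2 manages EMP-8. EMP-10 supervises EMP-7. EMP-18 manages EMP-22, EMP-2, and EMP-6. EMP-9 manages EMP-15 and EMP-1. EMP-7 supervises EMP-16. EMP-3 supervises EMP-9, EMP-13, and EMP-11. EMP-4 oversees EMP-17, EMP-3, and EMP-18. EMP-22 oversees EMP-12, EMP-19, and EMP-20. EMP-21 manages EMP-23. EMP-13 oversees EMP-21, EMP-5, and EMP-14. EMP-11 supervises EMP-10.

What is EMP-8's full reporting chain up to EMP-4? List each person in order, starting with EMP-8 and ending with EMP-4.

EMP-8 reports to EMP-2. EMP-2 reports to EMP-18. EMP-18 reports to EMP-4. EMP-4 is at the top.

EMP-8 -> EMP-2 -> EMP-18 -> EMP-4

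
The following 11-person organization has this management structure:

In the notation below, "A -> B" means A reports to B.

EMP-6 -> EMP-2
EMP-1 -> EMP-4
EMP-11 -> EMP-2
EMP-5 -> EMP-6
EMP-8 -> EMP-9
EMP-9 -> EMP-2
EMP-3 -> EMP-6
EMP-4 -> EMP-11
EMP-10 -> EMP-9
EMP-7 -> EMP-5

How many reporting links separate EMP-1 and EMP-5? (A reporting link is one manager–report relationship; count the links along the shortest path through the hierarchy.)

5

EMP-1 is 3 levels below EMP-2, and EMP-5 is 2 levels below EMP-2 (their lowest common manager). The shortest path runs up from EMP-1 to EMP-2 and back down to EMP-5: 3 + 2 = 5 links.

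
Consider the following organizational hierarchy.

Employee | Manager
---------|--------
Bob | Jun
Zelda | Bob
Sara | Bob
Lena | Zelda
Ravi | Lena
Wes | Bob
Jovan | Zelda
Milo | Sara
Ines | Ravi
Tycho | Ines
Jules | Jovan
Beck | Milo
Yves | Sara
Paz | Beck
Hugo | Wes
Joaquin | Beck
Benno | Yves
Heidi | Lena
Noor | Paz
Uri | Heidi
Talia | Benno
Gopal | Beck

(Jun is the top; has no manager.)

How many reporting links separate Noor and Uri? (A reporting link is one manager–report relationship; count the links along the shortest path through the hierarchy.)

Noor is 5 levels below Bob, and Uri is 4 levels below Bob (their lowest common manager). The shortest path runs up from Noor to Bob and back down to Uri: 5 + 4 = 9 links.

9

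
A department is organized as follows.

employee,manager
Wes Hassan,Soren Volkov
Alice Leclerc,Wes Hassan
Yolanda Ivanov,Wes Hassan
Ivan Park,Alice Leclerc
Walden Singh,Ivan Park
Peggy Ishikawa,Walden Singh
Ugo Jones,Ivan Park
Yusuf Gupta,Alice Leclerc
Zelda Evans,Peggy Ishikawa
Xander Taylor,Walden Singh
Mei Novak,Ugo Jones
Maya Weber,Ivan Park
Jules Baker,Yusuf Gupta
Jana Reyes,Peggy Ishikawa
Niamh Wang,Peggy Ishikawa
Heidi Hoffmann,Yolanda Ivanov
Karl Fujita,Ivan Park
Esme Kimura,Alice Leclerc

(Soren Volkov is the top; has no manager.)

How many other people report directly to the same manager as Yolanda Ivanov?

Yolanda Ivanov reports to Wes Hassan. Wes Hassan's other direct reports are Alice Leclerc — 1 peer.

1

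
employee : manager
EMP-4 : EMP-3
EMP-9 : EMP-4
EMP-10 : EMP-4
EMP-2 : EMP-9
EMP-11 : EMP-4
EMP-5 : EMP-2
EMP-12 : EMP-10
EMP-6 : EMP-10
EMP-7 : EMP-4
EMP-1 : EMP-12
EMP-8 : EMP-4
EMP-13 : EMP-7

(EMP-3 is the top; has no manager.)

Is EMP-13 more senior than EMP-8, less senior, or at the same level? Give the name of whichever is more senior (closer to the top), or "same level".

EMP-8

EMP-13 is 3 levels below EMP-3; EMP-8 is 2. EMP-8 is higher.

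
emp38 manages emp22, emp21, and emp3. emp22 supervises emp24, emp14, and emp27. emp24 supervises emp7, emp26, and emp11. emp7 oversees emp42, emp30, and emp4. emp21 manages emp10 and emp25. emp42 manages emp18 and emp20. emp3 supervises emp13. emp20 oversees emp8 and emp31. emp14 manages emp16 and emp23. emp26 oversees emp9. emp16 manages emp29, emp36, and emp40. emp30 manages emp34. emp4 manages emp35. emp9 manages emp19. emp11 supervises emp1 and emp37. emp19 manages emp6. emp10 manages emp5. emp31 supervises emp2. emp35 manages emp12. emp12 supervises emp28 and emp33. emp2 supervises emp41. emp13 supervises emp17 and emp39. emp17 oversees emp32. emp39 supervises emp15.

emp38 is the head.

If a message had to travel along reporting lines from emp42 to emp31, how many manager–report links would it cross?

emp31 is in emp42's organization: the chain from emp31 up to emp42 is emp31 → emp20 → emp42, which is 2 links.

2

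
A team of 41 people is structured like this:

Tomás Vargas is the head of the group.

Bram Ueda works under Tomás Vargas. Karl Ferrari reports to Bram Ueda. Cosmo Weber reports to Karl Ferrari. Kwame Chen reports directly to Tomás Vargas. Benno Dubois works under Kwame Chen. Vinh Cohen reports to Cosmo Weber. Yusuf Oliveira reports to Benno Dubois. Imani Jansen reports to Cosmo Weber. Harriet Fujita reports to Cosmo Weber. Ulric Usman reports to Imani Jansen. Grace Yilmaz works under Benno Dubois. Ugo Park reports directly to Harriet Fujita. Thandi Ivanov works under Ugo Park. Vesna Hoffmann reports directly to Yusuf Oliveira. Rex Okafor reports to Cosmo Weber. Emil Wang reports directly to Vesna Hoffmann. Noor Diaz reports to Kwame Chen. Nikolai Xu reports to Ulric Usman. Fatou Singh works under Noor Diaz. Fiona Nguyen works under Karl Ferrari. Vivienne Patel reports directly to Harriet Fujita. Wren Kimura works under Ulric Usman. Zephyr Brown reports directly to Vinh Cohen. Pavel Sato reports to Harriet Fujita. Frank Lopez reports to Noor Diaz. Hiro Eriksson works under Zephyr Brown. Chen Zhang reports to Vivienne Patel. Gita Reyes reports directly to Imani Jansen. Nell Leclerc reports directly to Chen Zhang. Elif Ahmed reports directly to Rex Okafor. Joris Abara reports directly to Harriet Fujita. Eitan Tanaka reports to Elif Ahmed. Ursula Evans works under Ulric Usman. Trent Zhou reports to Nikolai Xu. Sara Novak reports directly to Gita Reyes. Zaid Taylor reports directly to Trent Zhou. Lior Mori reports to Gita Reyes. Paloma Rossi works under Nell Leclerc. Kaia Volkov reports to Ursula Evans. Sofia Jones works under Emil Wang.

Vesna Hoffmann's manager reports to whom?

Vesna Hoffmann reports to Yusuf Oliveira, and Yusuf Oliveira reports to Benno Dubois. So Vesna Hoffmann's skip-level manager is Benno Dubois.

Benno Dubois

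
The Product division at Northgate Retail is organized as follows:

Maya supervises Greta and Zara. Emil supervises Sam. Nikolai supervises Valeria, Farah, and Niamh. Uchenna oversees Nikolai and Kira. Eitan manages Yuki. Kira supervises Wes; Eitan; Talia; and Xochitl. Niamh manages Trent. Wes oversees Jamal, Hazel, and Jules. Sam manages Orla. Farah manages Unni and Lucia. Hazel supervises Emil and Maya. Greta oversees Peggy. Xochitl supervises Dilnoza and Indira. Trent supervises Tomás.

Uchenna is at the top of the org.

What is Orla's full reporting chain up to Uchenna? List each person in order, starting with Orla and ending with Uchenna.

Orla reports to Sam. Sam reports to Emil. Emil reports to Hazel. Hazel reports to Wes. Wes reports to Kira. Kira reports to Uchenna. Uchenna is at the top.

Orla -> Sam -> Emil -> Hazel -> Wes -> Kira -> Uchenna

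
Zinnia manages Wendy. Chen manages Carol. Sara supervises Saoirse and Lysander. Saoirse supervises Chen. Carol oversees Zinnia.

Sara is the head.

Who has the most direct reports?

Sara

Direct-report counts: Sara has 2; Saoirse has 1; Chen has 1; Carol has 1; Zinnia has 1. The largest is 2, held by Sara.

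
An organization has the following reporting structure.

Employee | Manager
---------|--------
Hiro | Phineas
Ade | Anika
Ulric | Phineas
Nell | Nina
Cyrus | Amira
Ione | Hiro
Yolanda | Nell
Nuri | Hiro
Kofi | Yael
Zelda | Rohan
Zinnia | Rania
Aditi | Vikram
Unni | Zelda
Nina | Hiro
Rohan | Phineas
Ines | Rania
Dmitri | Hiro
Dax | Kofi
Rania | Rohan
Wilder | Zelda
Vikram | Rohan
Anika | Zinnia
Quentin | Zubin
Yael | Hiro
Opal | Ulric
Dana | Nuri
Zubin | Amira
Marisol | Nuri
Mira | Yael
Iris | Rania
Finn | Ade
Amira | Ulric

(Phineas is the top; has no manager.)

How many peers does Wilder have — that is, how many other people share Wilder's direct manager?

1

Wilder reports to Zelda. Zelda's other direct reports are Unni — 1 peer.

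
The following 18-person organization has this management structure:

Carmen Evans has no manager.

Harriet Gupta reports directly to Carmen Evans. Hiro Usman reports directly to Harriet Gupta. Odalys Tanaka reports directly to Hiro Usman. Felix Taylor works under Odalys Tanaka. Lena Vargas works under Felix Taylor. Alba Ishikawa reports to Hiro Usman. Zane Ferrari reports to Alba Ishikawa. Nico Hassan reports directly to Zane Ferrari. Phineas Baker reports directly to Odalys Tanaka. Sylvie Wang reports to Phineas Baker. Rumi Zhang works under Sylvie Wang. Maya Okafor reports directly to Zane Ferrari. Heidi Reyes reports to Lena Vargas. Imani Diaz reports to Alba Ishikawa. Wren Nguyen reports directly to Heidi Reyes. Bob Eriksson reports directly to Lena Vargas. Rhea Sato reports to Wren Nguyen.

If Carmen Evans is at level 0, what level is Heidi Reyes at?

6

Chain from Heidi Reyes up to Carmen Evans: Heidi Reyes → Lena Vargas → Felix Taylor → Odalys Tanaka → Hiro Usman → Harriet Gupta → Carmen Evans. That is 6 steps up, so Heidi Reyes is 6 levels below Carmen Evans.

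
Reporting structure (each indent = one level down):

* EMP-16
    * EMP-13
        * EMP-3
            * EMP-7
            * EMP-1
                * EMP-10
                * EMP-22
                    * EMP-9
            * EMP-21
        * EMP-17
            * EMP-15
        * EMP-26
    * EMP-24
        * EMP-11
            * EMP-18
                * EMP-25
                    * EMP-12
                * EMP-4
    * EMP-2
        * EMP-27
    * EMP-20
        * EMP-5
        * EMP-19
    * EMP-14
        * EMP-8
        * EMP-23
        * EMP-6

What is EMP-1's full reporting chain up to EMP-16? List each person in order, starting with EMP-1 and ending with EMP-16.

EMP-1 -> EMP-3 -> EMP-13 -> EMP-16

EMP-1 reports to EMP-3. EMP-3 reports to EMP-13. EMP-13 reports to EMP-16. EMP-16 is at the top.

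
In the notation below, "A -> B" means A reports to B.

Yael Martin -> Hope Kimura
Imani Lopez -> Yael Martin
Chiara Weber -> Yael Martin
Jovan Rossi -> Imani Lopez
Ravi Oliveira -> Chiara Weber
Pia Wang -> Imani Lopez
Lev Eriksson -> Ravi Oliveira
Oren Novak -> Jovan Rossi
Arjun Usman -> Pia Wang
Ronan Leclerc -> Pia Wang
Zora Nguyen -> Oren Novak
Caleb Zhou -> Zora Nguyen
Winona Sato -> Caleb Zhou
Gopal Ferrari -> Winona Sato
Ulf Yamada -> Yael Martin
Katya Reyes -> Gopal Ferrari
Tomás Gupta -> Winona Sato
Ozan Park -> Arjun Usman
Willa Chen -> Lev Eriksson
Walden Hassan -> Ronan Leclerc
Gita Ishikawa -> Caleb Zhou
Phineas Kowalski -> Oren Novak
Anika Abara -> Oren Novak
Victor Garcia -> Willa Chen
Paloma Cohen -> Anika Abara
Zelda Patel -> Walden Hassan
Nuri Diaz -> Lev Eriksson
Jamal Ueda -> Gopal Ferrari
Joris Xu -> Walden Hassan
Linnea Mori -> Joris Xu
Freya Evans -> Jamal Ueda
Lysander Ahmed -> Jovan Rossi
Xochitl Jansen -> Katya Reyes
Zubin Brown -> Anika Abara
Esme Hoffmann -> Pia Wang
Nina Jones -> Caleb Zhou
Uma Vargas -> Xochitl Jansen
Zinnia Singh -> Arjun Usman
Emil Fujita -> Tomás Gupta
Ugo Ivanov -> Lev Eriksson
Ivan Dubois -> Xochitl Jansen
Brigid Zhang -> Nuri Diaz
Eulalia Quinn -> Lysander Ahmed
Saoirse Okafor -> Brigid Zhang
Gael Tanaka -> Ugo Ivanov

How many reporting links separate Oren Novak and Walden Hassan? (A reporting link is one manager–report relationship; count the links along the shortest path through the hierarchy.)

Oren Novak is 2 levels below Imani Lopez, and Walden Hassan is 3 levels below Imani Lopez (their lowest common manager). The shortest path runs up from Oren Novak to Imani Lopez and back down to Walden Hassan: 2 + 3 = 5 links.

5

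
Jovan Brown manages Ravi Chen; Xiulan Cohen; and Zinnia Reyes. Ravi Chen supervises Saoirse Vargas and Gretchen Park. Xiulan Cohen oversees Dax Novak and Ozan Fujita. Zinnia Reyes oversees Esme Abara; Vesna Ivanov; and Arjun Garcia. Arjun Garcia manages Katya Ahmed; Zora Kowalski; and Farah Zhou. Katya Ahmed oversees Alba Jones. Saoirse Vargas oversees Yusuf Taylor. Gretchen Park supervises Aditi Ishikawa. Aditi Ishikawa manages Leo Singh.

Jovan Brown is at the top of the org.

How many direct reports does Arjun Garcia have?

3

Arjun Garcia directly manages Katya Ahmed, Zora Kowalski, Farah Zhou. That is 3 direct reports.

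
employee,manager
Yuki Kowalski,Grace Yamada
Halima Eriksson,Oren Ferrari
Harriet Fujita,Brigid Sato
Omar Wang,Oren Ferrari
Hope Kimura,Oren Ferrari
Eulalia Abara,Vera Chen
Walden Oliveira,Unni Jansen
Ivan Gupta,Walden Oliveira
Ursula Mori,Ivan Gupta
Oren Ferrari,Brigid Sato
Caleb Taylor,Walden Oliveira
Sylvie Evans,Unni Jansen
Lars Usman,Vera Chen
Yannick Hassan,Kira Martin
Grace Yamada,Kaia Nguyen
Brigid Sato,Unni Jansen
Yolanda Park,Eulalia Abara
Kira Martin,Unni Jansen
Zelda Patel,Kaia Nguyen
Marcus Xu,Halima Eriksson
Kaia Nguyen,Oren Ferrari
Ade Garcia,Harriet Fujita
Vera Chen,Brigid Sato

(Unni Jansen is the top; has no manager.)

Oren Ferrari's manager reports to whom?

Oren Ferrari reports to Brigid Sato, and Brigid Sato reports to Unni Jansen. So Oren Ferrari's skip-level manager is Unni Jansen.

Unni Jansen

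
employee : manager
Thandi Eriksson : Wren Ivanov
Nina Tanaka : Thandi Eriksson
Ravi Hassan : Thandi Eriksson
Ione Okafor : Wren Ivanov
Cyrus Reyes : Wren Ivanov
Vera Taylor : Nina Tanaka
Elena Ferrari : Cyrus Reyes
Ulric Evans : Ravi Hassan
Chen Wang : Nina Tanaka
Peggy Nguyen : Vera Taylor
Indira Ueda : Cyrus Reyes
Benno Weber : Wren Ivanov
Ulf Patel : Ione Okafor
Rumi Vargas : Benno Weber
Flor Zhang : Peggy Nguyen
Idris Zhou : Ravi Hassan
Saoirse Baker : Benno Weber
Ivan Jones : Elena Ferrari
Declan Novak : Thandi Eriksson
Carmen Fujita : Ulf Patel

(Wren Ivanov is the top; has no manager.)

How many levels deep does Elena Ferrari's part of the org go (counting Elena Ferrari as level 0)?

The longest chain under Elena Ferrari runs Elena Ferrari → Ivan Jones, which is 1 level below Elena Ferrari.

1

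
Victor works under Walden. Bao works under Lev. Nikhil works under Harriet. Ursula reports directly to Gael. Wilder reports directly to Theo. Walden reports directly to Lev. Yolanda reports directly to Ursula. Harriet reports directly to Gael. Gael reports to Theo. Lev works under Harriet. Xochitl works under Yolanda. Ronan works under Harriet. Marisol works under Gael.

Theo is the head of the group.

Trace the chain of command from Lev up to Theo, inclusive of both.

Lev reports to Harriet. Harriet reports to Gael. Gael reports to Theo. Theo is at the top.

Lev -> Harriet -> Gael -> Theo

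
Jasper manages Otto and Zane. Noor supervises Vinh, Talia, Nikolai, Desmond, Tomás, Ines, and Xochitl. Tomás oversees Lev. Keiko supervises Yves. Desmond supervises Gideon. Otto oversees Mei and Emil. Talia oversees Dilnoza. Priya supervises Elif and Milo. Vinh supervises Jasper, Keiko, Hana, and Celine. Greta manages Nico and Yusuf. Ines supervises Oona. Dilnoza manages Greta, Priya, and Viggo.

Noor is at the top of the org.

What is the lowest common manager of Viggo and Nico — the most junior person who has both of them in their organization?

Dilnoza

Viggo's chain of managers is Dilnoza, Talia, Noor. Nico's chain of managers is Greta, Dilnoza, Talia, Noor. The first manager that appears in both chains is Dilnoza.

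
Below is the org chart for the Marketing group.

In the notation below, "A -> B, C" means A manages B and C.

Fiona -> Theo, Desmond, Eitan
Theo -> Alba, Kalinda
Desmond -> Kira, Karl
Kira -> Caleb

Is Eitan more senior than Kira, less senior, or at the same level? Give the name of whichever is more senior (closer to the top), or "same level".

Eitan

Eitan is 1 level below Fiona; Kira is 2. Eitan is higher.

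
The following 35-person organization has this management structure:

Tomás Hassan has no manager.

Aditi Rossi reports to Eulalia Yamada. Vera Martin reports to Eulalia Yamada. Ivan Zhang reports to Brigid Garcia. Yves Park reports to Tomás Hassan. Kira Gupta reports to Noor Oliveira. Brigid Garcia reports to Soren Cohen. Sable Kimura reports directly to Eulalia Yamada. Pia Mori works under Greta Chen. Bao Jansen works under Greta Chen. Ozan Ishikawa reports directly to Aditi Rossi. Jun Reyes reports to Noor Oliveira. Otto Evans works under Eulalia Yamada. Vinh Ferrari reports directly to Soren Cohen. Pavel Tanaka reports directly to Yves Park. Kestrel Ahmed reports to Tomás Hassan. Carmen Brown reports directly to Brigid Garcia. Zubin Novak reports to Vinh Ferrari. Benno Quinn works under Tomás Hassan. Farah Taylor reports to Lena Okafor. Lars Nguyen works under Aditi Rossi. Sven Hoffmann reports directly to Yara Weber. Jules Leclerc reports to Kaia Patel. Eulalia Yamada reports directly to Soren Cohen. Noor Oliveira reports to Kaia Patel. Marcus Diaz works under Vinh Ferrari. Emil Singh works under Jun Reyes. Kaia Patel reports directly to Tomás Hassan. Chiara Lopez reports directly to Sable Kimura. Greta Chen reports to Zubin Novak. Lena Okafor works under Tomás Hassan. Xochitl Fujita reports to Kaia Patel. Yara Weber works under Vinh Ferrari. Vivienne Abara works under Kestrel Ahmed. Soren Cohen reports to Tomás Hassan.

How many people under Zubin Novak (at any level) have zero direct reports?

2

The people in Zubin Novak's organization with no one reporting to them are Pia Mori, Bao Jansen. That is 2.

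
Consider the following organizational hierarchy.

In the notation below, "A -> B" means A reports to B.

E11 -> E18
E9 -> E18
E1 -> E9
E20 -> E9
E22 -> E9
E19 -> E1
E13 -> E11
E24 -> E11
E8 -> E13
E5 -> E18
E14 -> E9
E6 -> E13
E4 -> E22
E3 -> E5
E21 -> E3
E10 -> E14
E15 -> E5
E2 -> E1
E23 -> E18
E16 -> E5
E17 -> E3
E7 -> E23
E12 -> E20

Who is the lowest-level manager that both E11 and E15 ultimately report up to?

E11's chain of managers is E18. E15's chain of managers is E5, E18. The first manager that appears in both chains is E18.

E18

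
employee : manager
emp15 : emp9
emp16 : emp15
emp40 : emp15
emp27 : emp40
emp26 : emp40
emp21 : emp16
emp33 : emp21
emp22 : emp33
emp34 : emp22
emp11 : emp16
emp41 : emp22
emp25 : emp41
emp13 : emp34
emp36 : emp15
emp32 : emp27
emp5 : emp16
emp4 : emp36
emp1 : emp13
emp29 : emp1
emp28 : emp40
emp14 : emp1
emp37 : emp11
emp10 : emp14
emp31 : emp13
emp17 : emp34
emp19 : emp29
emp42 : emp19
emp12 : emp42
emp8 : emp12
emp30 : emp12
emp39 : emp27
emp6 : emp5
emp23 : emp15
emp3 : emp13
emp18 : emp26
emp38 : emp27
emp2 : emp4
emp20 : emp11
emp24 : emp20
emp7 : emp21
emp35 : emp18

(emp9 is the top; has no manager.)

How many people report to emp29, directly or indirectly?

emp29 directly manages emp19. Under emp19: emp42, emp12, emp30, emp8 (4). That's 5 in total.

5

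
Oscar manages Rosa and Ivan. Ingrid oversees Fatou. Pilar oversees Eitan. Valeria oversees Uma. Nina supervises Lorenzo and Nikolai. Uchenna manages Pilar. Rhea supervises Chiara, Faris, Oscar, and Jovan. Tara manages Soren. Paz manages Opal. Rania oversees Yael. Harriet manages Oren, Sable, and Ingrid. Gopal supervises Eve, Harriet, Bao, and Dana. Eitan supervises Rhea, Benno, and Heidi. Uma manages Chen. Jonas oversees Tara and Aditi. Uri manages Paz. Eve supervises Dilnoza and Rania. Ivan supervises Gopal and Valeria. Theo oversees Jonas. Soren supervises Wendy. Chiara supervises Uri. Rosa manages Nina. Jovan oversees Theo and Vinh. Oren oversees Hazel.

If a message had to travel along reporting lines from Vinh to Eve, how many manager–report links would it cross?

Vinh is 2 levels below Rhea, and Eve is 4 levels below Rhea (their lowest common manager). The shortest path runs up from Vinh to Rhea and back down to Eve: 2 + 4 = 6 links.

6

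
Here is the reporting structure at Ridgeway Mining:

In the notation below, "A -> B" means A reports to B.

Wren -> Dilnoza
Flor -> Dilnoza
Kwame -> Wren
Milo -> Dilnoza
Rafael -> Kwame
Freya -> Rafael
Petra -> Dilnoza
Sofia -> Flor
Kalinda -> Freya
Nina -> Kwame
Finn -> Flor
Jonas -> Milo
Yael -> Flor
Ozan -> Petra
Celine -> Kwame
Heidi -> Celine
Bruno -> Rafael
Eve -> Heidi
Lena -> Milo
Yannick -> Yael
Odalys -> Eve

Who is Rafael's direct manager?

Kwame

Rafael reports directly to Kwame.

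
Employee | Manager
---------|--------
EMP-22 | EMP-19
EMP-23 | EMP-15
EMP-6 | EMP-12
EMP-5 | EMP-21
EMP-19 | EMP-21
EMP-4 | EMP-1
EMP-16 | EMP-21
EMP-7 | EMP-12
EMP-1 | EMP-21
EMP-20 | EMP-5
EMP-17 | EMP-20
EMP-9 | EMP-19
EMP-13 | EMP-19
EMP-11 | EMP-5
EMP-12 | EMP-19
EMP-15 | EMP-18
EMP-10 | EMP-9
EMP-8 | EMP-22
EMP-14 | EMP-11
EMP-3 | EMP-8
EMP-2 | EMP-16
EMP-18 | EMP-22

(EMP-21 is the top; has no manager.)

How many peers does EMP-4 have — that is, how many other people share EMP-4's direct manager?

EMP-4 reports to EMP-1, and EMP-1 has no other direct reports. EMP-4 has 0 peers.

0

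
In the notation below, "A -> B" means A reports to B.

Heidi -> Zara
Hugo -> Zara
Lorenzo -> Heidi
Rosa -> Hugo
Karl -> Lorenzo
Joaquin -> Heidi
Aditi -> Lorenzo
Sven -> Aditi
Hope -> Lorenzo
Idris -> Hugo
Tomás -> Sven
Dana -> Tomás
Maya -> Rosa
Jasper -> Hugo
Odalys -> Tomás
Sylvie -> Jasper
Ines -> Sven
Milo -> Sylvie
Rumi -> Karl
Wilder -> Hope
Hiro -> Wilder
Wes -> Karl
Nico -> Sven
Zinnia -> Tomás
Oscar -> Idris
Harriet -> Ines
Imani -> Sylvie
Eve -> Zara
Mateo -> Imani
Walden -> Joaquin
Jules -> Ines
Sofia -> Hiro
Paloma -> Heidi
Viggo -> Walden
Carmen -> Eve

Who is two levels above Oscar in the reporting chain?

Oscar reports to Idris, and Idris reports to Hugo. So Oscar's skip-level manager is Hugo.

Hugo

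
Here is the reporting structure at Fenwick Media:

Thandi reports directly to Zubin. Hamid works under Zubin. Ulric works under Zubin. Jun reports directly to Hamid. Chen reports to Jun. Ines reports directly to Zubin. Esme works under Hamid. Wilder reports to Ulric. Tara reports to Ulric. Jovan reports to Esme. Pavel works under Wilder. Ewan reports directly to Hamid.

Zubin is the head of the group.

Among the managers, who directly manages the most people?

Direct-report counts: Zubin has 4; Ulric has 2; Wilder has 1; Hamid has 3; Esme has 1; Jun has 1. The largest is 4, held by Zubin.

Zubin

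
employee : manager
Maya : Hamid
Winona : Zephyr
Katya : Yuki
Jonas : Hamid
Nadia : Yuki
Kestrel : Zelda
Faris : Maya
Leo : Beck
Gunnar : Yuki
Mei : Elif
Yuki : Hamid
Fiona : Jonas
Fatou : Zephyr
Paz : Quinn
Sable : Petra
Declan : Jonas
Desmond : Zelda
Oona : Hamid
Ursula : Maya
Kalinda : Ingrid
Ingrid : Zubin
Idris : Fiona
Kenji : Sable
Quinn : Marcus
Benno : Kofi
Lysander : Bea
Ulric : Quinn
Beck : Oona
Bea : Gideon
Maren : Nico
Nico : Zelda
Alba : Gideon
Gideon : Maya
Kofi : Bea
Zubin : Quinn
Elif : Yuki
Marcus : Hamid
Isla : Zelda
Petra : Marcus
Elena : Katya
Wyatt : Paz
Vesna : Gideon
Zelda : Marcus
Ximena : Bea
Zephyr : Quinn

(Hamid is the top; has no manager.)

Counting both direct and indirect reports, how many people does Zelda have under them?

Zelda directly manages Isla, Desmond, Nico, Kestrel. Isla has no reports. Desmond has no reports. Under Nico: Maren (1). Kestrel has no reports. So Zelda's organization is 4 direct reports plus everyone under them: 1 + 1 + 2 + 1 = 5.

5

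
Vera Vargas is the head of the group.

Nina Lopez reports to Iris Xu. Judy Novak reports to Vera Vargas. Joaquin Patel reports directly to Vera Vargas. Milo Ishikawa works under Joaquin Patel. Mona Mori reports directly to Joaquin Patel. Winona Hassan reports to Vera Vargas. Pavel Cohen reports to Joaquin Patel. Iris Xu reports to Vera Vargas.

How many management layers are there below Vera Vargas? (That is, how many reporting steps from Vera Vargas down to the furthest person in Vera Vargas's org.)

2

The longest chain under Vera Vargas runs Vera Vargas → Iris Xu → Nina Lopez, which is 2 levels below Vera Vargas.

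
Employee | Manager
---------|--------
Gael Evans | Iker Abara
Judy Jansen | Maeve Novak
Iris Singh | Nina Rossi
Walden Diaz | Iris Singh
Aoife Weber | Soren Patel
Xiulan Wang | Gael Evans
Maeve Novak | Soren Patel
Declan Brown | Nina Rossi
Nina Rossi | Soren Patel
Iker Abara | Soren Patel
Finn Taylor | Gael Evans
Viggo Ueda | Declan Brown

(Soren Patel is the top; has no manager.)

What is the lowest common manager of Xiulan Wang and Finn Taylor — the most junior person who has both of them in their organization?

Xiulan Wang's chain of managers is Gael Evans, Iker Abara, Soren Patel. Finn Taylor's chain of managers is Gael Evans, Iker Abara, Soren Patel. The first manager that appears in both chains is Gael Evans.

Gael Evans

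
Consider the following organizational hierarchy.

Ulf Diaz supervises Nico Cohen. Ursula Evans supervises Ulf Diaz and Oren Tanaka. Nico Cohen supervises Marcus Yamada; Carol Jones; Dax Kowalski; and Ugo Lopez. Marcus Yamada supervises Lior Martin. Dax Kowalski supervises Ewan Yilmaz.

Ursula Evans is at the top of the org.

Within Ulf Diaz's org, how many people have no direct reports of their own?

4

The people in Ulf Diaz's organization with no one reporting to them are Ugo Lopez, Ewan Yilmaz, Carol Jones, Lior Martin. That is 4.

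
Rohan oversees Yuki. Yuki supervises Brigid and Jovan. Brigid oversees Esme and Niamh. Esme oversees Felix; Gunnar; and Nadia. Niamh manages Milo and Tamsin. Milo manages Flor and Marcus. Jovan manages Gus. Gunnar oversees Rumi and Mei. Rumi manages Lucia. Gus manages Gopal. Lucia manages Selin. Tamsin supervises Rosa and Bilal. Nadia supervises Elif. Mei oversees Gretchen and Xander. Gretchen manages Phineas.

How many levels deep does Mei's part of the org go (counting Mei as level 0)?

The longest chain under Mei runs Mei → Gretchen → Phineas, which is 2 levels below Mei.

2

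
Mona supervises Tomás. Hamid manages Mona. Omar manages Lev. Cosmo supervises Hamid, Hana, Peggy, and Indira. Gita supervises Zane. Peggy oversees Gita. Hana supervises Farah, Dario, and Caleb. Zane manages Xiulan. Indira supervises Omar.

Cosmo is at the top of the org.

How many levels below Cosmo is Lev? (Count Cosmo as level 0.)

3

Chain from Lev up to Cosmo: Lev → Omar → Indira → Cosmo. That is 3 steps up, so Lev is 3 levels below Cosmo.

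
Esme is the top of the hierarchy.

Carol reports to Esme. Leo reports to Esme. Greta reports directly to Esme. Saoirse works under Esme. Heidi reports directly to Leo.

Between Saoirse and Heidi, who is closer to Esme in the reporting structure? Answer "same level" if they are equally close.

Saoirse

Saoirse is 1 level below Esme; Heidi is 2. Saoirse is higher.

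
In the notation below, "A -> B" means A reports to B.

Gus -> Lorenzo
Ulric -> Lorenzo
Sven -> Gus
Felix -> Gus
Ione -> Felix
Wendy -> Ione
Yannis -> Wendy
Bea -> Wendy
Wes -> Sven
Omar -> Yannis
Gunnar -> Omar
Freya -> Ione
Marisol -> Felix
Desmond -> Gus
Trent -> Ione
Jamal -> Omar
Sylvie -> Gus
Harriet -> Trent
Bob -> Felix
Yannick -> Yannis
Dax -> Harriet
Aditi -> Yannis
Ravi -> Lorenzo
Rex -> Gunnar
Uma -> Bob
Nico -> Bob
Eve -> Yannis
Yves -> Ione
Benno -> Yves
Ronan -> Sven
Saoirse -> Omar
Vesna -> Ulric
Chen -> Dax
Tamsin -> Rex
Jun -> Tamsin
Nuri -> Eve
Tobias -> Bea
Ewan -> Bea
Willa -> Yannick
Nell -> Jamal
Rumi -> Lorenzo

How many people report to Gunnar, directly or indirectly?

Gunnar directly manages Rex. Under Rex: Tamsin, Jun (2). That's 3 in total.

3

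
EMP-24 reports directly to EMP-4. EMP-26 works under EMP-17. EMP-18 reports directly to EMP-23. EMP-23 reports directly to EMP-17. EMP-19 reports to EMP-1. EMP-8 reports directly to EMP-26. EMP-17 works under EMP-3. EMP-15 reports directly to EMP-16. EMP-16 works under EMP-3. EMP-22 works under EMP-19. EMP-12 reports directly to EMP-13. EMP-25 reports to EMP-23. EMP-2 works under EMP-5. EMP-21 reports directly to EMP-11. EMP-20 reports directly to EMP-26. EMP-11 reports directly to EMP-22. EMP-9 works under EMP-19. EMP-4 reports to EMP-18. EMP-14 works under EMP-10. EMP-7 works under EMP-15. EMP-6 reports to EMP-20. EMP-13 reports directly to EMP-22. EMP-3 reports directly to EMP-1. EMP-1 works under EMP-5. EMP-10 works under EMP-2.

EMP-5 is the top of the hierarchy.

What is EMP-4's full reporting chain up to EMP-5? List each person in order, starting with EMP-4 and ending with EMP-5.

EMP-4 reports to EMP-18. EMP-18 reports to EMP-23. EMP-23 reports to EMP-17. EMP-17 reports to EMP-3. EMP-3 reports to EMP-1. EMP-1 reports to EMP-5. EMP-5 is at the top.

EMP-4 -> EMP-18 -> EMP-23 -> EMP-17 -> EMP-3 -> EMP-1 -> EMP-5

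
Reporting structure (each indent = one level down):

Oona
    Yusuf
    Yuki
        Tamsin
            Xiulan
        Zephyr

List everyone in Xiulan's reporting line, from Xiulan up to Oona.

Xiulan -> Tamsin -> Yuki -> Oona

Xiulan reports to Tamsin. Tamsin reports to Yuki. Yuki reports to Oona. Oona is at the top.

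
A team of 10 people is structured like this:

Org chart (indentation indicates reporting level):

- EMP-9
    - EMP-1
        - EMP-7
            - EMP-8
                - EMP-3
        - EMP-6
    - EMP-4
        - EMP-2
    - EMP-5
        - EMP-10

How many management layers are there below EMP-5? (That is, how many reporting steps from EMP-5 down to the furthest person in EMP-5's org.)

1

The longest chain under EMP-5 runs EMP-5 → EMP-10, which is 1 level below EMP-5.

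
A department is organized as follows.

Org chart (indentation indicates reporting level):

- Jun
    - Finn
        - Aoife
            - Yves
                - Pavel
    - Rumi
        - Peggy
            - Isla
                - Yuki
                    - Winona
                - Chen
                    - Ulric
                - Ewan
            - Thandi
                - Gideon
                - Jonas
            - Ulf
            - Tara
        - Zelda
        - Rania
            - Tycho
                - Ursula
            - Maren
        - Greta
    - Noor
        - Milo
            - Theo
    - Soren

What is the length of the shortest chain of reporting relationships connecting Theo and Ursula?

7

Theo is 3 levels below Jun, and Ursula is 4 levels below Jun (their lowest common manager). The shortest path runs up from Theo to Jun and back down to Ursula: 3 + 4 = 7 links.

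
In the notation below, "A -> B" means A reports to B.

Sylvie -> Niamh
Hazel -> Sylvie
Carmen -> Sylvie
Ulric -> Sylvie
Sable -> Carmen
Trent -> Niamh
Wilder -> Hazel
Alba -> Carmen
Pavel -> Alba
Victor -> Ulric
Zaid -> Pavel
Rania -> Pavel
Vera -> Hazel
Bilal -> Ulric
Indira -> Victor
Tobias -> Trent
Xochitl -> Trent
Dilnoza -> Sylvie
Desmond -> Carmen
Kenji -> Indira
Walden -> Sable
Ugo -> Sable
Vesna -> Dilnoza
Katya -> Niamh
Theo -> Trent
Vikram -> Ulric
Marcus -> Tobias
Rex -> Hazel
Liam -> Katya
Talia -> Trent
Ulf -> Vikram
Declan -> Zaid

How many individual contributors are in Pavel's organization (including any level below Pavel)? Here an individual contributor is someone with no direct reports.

2

The people in Pavel's organization with no one reporting to them are Rania, Declan. That is 2.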